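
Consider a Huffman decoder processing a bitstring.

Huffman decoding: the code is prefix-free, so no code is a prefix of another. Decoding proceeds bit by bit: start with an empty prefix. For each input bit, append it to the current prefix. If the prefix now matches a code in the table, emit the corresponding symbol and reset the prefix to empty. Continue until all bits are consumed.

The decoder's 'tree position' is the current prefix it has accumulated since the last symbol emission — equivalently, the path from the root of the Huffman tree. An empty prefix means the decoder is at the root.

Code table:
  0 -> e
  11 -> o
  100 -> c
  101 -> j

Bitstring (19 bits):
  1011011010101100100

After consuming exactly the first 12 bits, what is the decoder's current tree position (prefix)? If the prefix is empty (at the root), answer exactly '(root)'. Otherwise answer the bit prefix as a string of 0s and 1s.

Answer: 10

Derivation:
Bit 0: prefix='1' (no match yet)
Bit 1: prefix='10' (no match yet)
Bit 2: prefix='101' -> emit 'j', reset
Bit 3: prefix='1' (no match yet)
Bit 4: prefix='10' (no match yet)
Bit 5: prefix='101' -> emit 'j', reset
Bit 6: prefix='1' (no match yet)
Bit 7: prefix='10' (no match yet)
Bit 8: prefix='101' -> emit 'j', reset
Bit 9: prefix='0' -> emit 'e', reset
Bit 10: prefix='1' (no match yet)
Bit 11: prefix='10' (no match yet)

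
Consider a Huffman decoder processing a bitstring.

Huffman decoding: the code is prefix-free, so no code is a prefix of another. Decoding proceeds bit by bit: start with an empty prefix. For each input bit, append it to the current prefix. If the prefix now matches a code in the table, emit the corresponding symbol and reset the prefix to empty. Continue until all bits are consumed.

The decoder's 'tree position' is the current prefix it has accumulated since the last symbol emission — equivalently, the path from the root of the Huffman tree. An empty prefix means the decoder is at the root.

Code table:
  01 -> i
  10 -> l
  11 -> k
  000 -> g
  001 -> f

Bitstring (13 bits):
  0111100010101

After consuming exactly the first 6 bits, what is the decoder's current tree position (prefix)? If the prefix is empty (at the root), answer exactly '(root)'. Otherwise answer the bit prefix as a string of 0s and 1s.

Answer: (root)

Derivation:
Bit 0: prefix='0' (no match yet)
Bit 1: prefix='01' -> emit 'i', reset
Bit 2: prefix='1' (no match yet)
Bit 3: prefix='11' -> emit 'k', reset
Bit 4: prefix='1' (no match yet)
Bit 5: prefix='10' -> emit 'l', reset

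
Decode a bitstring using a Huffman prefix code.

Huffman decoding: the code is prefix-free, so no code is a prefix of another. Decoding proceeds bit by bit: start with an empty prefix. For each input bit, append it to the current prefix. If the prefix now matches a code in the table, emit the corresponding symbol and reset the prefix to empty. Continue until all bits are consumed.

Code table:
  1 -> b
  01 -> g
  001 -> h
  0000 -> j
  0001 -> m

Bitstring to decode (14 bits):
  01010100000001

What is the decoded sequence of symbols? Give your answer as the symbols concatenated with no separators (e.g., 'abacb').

Bit 0: prefix='0' (no match yet)
Bit 1: prefix='01' -> emit 'g', reset
Bit 2: prefix='0' (no match yet)
Bit 3: prefix='01' -> emit 'g', reset
Bit 4: prefix='0' (no match yet)
Bit 5: prefix='01' -> emit 'g', reset
Bit 6: prefix='0' (no match yet)
Bit 7: prefix='00' (no match yet)
Bit 8: prefix='000' (no match yet)
Bit 9: prefix='0000' -> emit 'j', reset
Bit 10: prefix='0' (no match yet)
Bit 11: prefix='00' (no match yet)
Bit 12: prefix='000' (no match yet)
Bit 13: prefix='0001' -> emit 'm', reset

Answer: gggjm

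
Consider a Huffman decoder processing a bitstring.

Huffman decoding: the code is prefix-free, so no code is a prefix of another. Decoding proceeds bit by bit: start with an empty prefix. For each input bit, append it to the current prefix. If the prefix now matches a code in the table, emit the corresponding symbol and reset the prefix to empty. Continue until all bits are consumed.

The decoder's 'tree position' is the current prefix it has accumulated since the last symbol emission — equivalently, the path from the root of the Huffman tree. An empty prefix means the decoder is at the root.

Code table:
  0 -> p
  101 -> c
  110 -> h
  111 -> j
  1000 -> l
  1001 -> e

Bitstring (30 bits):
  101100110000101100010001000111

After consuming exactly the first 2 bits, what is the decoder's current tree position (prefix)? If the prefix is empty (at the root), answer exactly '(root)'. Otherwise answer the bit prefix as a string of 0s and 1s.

Bit 0: prefix='1' (no match yet)
Bit 1: prefix='10' (no match yet)

Answer: 10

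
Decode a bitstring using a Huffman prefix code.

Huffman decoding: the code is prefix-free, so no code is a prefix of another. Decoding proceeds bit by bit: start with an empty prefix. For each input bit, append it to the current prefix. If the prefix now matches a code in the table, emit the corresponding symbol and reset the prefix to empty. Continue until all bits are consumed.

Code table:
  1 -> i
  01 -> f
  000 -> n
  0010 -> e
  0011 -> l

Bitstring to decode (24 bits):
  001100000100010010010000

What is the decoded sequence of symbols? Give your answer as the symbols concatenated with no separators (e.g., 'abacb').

Bit 0: prefix='0' (no match yet)
Bit 1: prefix='00' (no match yet)
Bit 2: prefix='001' (no match yet)
Bit 3: prefix='0011' -> emit 'l', reset
Bit 4: prefix='0' (no match yet)
Bit 5: prefix='00' (no match yet)
Bit 6: prefix='000' -> emit 'n', reset
Bit 7: prefix='0' (no match yet)
Bit 8: prefix='00' (no match yet)
Bit 9: prefix='001' (no match yet)
Bit 10: prefix='0010' -> emit 'e', reset
Bit 11: prefix='0' (no match yet)
Bit 12: prefix='00' (no match yet)
Bit 13: prefix='001' (no match yet)
Bit 14: prefix='0010' -> emit 'e', reset
Bit 15: prefix='0' (no match yet)
Bit 16: prefix='01' -> emit 'f', reset
Bit 17: prefix='0' (no match yet)
Bit 18: prefix='00' (no match yet)
Bit 19: prefix='001' (no match yet)
Bit 20: prefix='0010' -> emit 'e', reset
Bit 21: prefix='0' (no match yet)
Bit 22: prefix='00' (no match yet)
Bit 23: prefix='000' -> emit 'n', reset

Answer: lneefen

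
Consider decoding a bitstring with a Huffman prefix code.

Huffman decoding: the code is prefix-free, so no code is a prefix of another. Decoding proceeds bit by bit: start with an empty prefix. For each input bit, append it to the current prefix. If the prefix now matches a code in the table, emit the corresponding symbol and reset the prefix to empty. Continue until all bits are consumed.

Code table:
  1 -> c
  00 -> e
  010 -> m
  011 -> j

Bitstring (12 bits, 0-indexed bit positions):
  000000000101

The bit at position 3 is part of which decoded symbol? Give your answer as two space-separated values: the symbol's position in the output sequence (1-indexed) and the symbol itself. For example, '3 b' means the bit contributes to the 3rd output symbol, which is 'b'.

Answer: 2 e

Derivation:
Bit 0: prefix='0' (no match yet)
Bit 1: prefix='00' -> emit 'e', reset
Bit 2: prefix='0' (no match yet)
Bit 3: prefix='00' -> emit 'e', reset
Bit 4: prefix='0' (no match yet)
Bit 5: prefix='00' -> emit 'e', reset
Bit 6: prefix='0' (no match yet)
Bit 7: prefix='00' -> emit 'e', reset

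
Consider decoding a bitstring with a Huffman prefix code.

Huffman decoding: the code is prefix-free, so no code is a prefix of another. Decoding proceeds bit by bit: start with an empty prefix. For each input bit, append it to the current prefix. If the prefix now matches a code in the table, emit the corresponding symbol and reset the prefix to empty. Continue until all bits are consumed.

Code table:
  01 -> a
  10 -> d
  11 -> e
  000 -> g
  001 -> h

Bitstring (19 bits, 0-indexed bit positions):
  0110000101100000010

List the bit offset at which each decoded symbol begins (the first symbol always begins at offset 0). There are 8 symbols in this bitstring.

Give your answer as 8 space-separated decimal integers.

Answer: 0 2 4 7 9 11 14 17

Derivation:
Bit 0: prefix='0' (no match yet)
Bit 1: prefix='01' -> emit 'a', reset
Bit 2: prefix='1' (no match yet)
Bit 3: prefix='10' -> emit 'd', reset
Bit 4: prefix='0' (no match yet)
Bit 5: prefix='00' (no match yet)
Bit 6: prefix='000' -> emit 'g', reset
Bit 7: prefix='1' (no match yet)
Bit 8: prefix='10' -> emit 'd', reset
Bit 9: prefix='1' (no match yet)
Bit 10: prefix='11' -> emit 'e', reset
Bit 11: prefix='0' (no match yet)
Bit 12: prefix='00' (no match yet)
Bit 13: prefix='000' -> emit 'g', reset
Bit 14: prefix='0' (no match yet)
Bit 15: prefix='00' (no match yet)
Bit 16: prefix='000' -> emit 'g', reset
Bit 17: prefix='1' (no match yet)
Bit 18: prefix='10' -> emit 'd', reset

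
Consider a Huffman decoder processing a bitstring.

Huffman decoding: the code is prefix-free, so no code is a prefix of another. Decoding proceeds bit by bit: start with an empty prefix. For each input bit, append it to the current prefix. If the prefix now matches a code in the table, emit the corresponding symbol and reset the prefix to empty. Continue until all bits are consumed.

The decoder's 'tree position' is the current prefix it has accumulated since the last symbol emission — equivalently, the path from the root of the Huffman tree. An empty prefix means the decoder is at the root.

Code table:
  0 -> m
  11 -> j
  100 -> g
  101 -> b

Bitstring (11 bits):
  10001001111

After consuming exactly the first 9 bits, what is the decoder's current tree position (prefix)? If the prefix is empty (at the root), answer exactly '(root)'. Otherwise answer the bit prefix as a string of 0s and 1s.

Bit 0: prefix='1' (no match yet)
Bit 1: prefix='10' (no match yet)
Bit 2: prefix='100' -> emit 'g', reset
Bit 3: prefix='0' -> emit 'm', reset
Bit 4: prefix='1' (no match yet)
Bit 5: prefix='10' (no match yet)
Bit 6: prefix='100' -> emit 'g', reset
Bit 7: prefix='1' (no match yet)
Bit 8: prefix='11' -> emit 'j', reset

Answer: (root)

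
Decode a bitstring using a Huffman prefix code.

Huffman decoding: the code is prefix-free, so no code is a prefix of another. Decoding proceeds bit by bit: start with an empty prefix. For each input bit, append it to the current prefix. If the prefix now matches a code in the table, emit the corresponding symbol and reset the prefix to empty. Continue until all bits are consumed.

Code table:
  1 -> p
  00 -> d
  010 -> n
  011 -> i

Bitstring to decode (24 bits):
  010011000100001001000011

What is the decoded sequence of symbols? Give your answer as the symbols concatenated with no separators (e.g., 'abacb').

Answer: nidndnndi

Derivation:
Bit 0: prefix='0' (no match yet)
Bit 1: prefix='01' (no match yet)
Bit 2: prefix='010' -> emit 'n', reset
Bit 3: prefix='0' (no match yet)
Bit 4: prefix='01' (no match yet)
Bit 5: prefix='011' -> emit 'i', reset
Bit 6: prefix='0' (no match yet)
Bit 7: prefix='00' -> emit 'd', reset
Bit 8: prefix='0' (no match yet)
Bit 9: prefix='01' (no match yet)
Bit 10: prefix='010' -> emit 'n', reset
Bit 11: prefix='0' (no match yet)
Bit 12: prefix='00' -> emit 'd', reset
Bit 13: prefix='0' (no match yet)
Bit 14: prefix='01' (no match yet)
Bit 15: prefix='010' -> emit 'n', reset
Bit 16: prefix='0' (no match yet)
Bit 17: prefix='01' (no match yet)
Bit 18: prefix='010' -> emit 'n', reset
Bit 19: prefix='0' (no match yet)
Bit 20: prefix='00' -> emit 'd', reset
Bit 21: prefix='0' (no match yet)
Bit 22: prefix='01' (no match yet)
Bit 23: prefix='011' -> emit 'i', reset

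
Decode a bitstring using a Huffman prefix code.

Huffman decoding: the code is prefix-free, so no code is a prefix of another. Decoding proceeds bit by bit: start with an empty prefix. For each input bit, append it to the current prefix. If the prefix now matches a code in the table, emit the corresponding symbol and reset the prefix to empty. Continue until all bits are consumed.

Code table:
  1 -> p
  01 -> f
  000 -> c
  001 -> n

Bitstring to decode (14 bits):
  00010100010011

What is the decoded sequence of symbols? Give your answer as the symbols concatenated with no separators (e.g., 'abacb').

Answer: cpfcpnp

Derivation:
Bit 0: prefix='0' (no match yet)
Bit 1: prefix='00' (no match yet)
Bit 2: prefix='000' -> emit 'c', reset
Bit 3: prefix='1' -> emit 'p', reset
Bit 4: prefix='0' (no match yet)
Bit 5: prefix='01' -> emit 'f', reset
Bit 6: prefix='0' (no match yet)
Bit 7: prefix='00' (no match yet)
Bit 8: prefix='000' -> emit 'c', reset
Bit 9: prefix='1' -> emit 'p', reset
Bit 10: prefix='0' (no match yet)
Bit 11: prefix='00' (no match yet)
Bit 12: prefix='001' -> emit 'n', reset
Bit 13: prefix='1' -> emit 'p', reset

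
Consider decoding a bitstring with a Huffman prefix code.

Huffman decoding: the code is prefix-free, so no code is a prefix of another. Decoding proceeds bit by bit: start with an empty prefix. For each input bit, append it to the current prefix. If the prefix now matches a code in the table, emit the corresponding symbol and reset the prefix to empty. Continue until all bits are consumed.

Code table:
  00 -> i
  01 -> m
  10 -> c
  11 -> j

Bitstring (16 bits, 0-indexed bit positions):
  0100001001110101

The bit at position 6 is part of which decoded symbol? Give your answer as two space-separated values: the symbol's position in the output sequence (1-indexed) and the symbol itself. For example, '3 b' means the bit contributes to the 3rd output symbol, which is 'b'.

Bit 0: prefix='0' (no match yet)
Bit 1: prefix='01' -> emit 'm', reset
Bit 2: prefix='0' (no match yet)
Bit 3: prefix='00' -> emit 'i', reset
Bit 4: prefix='0' (no match yet)
Bit 5: prefix='00' -> emit 'i', reset
Bit 6: prefix='1' (no match yet)
Bit 7: prefix='10' -> emit 'c', reset
Bit 8: prefix='0' (no match yet)
Bit 9: prefix='01' -> emit 'm', reset
Bit 10: prefix='1' (no match yet)

Answer: 4 c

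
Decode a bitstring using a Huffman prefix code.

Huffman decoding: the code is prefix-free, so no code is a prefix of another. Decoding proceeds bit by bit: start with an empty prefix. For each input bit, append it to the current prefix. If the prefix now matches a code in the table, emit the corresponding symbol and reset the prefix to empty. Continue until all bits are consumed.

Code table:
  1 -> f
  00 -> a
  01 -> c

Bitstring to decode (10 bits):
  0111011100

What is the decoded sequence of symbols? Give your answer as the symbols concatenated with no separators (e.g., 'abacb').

Bit 0: prefix='0' (no match yet)
Bit 1: prefix='01' -> emit 'c', reset
Bit 2: prefix='1' -> emit 'f', reset
Bit 3: prefix='1' -> emit 'f', reset
Bit 4: prefix='0' (no match yet)
Bit 5: prefix='01' -> emit 'c', reset
Bit 6: prefix='1' -> emit 'f', reset
Bit 7: prefix='1' -> emit 'f', reset
Bit 8: prefix='0' (no match yet)
Bit 9: prefix='00' -> emit 'a', reset

Answer: cffcffa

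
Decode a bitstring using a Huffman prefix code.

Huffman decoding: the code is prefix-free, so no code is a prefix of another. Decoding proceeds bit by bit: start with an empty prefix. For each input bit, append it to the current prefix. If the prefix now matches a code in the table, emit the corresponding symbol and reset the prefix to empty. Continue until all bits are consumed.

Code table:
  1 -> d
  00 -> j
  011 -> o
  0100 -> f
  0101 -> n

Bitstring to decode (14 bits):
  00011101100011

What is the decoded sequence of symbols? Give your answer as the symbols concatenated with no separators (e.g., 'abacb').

Bit 0: prefix='0' (no match yet)
Bit 1: prefix='00' -> emit 'j', reset
Bit 2: prefix='0' (no match yet)
Bit 3: prefix='01' (no match yet)
Bit 4: prefix='011' -> emit 'o', reset
Bit 5: prefix='1' -> emit 'd', reset
Bit 6: prefix='0' (no match yet)
Bit 7: prefix='01' (no match yet)
Bit 8: prefix='011' -> emit 'o', reset
Bit 9: prefix='0' (no match yet)
Bit 10: prefix='00' -> emit 'j', reset
Bit 11: prefix='0' (no match yet)
Bit 12: prefix='01' (no match yet)
Bit 13: prefix='011' -> emit 'o', reset

Answer: jodojo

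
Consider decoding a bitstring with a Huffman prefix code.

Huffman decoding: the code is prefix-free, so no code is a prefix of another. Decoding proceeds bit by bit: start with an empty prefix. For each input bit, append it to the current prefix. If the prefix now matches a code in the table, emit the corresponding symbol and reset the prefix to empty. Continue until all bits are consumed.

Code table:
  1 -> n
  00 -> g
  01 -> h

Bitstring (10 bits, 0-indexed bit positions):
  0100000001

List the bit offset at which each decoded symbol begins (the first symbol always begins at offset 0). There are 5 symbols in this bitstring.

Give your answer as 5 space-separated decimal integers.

Answer: 0 2 4 6 8

Derivation:
Bit 0: prefix='0' (no match yet)
Bit 1: prefix='01' -> emit 'h', reset
Bit 2: prefix='0' (no match yet)
Bit 3: prefix='00' -> emit 'g', reset
Bit 4: prefix='0' (no match yet)
Bit 5: prefix='00' -> emit 'g', reset
Bit 6: prefix='0' (no match yet)
Bit 7: prefix='00' -> emit 'g', reset
Bit 8: prefix='0' (no match yet)
Bit 9: prefix='01' -> emit 'h', reset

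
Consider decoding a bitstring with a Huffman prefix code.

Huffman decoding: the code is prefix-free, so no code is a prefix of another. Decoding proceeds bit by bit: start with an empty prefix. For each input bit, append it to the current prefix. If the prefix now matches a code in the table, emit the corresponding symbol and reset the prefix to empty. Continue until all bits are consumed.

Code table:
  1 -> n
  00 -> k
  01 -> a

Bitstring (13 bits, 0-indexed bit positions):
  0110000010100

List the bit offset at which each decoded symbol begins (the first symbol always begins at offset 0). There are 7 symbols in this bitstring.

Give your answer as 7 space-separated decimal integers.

Answer: 0 2 3 5 7 9 11

Derivation:
Bit 0: prefix='0' (no match yet)
Bit 1: prefix='01' -> emit 'a', reset
Bit 2: prefix='1' -> emit 'n', reset
Bit 3: prefix='0' (no match yet)
Bit 4: prefix='00' -> emit 'k', reset
Bit 5: prefix='0' (no match yet)
Bit 6: prefix='00' -> emit 'k', reset
Bit 7: prefix='0' (no match yet)
Bit 8: prefix='01' -> emit 'a', reset
Bit 9: prefix='0' (no match yet)
Bit 10: prefix='01' -> emit 'a', reset
Bit 11: prefix='0' (no match yet)
Bit 12: prefix='00' -> emit 'k', reset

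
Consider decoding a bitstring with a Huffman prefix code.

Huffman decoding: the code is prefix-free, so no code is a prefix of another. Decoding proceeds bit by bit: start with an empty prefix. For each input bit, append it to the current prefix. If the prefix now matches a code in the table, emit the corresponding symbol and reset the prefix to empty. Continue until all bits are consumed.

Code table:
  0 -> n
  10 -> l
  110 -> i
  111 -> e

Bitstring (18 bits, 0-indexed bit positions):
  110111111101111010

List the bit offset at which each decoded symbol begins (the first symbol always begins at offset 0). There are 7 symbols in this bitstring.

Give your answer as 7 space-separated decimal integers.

Bit 0: prefix='1' (no match yet)
Bit 1: prefix='11' (no match yet)
Bit 2: prefix='110' -> emit 'i', reset
Bit 3: prefix='1' (no match yet)
Bit 4: prefix='11' (no match yet)
Bit 5: prefix='111' -> emit 'e', reset
Bit 6: prefix='1' (no match yet)
Bit 7: prefix='11' (no match yet)
Bit 8: prefix='111' -> emit 'e', reset
Bit 9: prefix='1' (no match yet)
Bit 10: prefix='10' -> emit 'l', reset
Bit 11: prefix='1' (no match yet)
Bit 12: prefix='11' (no match yet)
Bit 13: prefix='111' -> emit 'e', reset
Bit 14: prefix='1' (no match yet)
Bit 15: prefix='10' -> emit 'l', reset
Bit 16: prefix='1' (no match yet)
Bit 17: prefix='10' -> emit 'l', reset

Answer: 0 3 6 9 11 14 16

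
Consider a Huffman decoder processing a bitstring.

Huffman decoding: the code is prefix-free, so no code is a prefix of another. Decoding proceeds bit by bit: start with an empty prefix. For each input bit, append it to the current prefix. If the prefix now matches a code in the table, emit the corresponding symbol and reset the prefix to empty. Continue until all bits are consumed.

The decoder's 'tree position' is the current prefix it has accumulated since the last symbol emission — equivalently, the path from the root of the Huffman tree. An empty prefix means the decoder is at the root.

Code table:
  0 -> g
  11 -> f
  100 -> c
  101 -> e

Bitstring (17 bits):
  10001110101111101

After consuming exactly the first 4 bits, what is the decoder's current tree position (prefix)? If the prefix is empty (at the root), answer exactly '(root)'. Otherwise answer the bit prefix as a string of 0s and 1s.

Bit 0: prefix='1' (no match yet)
Bit 1: prefix='10' (no match yet)
Bit 2: prefix='100' -> emit 'c', reset
Bit 3: prefix='0' -> emit 'g', reset

Answer: (root)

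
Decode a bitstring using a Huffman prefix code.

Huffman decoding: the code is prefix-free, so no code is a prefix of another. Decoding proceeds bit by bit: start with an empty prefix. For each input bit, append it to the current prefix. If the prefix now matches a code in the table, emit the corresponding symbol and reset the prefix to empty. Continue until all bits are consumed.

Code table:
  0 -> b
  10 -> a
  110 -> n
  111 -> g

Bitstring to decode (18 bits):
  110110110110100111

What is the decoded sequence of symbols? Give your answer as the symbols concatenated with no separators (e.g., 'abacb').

Answer: nnnnabg

Derivation:
Bit 0: prefix='1' (no match yet)
Bit 1: prefix='11' (no match yet)
Bit 2: prefix='110' -> emit 'n', reset
Bit 3: prefix='1' (no match yet)
Bit 4: prefix='11' (no match yet)
Bit 5: prefix='110' -> emit 'n', reset
Bit 6: prefix='1' (no match yet)
Bit 7: prefix='11' (no match yet)
Bit 8: prefix='110' -> emit 'n', reset
Bit 9: prefix='1' (no match yet)
Bit 10: prefix='11' (no match yet)
Bit 11: prefix='110' -> emit 'n', reset
Bit 12: prefix='1' (no match yet)
Bit 13: prefix='10' -> emit 'a', reset
Bit 14: prefix='0' -> emit 'b', reset
Bit 15: prefix='1' (no match yet)
Bit 16: prefix='11' (no match yet)
Bit 17: prefix='111' -> emit 'g', reset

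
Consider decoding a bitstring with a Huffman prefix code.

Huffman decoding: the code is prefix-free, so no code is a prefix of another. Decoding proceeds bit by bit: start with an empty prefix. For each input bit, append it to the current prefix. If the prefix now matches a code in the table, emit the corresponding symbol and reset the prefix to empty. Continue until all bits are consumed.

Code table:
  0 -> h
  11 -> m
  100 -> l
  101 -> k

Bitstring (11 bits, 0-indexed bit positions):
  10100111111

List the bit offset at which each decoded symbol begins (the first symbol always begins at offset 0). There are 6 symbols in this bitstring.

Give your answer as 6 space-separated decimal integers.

Bit 0: prefix='1' (no match yet)
Bit 1: prefix='10' (no match yet)
Bit 2: prefix='101' -> emit 'k', reset
Bit 3: prefix='0' -> emit 'h', reset
Bit 4: prefix='0' -> emit 'h', reset
Bit 5: prefix='1' (no match yet)
Bit 6: prefix='11' -> emit 'm', reset
Bit 7: prefix='1' (no match yet)
Bit 8: prefix='11' -> emit 'm', reset
Bit 9: prefix='1' (no match yet)
Bit 10: prefix='11' -> emit 'm', reset

Answer: 0 3 4 5 7 9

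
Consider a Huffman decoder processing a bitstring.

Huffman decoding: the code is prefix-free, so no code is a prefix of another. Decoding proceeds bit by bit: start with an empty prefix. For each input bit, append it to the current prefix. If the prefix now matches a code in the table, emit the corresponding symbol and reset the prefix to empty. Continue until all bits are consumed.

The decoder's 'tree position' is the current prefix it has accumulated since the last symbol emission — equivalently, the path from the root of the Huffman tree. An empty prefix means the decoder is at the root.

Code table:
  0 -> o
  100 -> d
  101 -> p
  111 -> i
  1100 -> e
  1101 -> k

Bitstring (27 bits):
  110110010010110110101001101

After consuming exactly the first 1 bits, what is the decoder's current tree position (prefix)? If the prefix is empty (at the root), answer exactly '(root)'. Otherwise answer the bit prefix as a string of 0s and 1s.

Bit 0: prefix='1' (no match yet)

Answer: 1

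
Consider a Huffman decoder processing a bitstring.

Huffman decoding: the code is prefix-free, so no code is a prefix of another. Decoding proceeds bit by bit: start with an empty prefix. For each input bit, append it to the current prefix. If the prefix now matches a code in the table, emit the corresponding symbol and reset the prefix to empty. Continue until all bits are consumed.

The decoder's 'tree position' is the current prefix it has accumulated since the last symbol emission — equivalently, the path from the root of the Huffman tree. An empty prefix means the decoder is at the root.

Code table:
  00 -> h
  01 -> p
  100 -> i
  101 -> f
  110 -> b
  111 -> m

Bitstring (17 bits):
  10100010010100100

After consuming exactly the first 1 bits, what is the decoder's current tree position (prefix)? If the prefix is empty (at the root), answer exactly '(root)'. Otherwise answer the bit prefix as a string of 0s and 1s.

Bit 0: prefix='1' (no match yet)

Answer: 1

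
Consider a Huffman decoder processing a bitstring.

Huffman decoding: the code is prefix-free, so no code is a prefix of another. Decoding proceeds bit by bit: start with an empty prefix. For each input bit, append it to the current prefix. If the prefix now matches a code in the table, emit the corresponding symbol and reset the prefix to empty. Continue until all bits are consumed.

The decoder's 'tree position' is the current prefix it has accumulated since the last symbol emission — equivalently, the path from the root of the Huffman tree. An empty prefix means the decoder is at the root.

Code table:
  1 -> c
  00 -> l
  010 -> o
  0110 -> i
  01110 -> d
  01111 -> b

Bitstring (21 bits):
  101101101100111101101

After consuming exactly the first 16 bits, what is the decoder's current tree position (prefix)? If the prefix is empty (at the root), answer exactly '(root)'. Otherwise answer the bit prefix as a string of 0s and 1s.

Answer: (root)

Derivation:
Bit 0: prefix='1' -> emit 'c', reset
Bit 1: prefix='0' (no match yet)
Bit 2: prefix='01' (no match yet)
Bit 3: prefix='011' (no match yet)
Bit 4: prefix='0110' -> emit 'i', reset
Bit 5: prefix='1' -> emit 'c', reset
Bit 6: prefix='1' -> emit 'c', reset
Bit 7: prefix='0' (no match yet)
Bit 8: prefix='01' (no match yet)
Bit 9: prefix='011' (no match yet)
Bit 10: prefix='0110' -> emit 'i', reset
Bit 11: prefix='0' (no match yet)
Bit 12: prefix='01' (no match yet)
Bit 13: prefix='011' (no match yet)
Bit 14: prefix='0111' (no match yet)
Bit 15: prefix='01111' -> emit 'b', reset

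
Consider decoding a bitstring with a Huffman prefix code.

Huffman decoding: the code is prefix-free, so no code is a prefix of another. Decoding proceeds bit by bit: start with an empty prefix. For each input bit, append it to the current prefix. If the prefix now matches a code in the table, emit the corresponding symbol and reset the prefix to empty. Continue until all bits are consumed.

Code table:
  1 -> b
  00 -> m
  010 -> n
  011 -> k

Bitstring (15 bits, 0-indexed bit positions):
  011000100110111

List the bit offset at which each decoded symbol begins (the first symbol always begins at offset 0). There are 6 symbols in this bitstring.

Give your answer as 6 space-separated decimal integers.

Bit 0: prefix='0' (no match yet)
Bit 1: prefix='01' (no match yet)
Bit 2: prefix='011' -> emit 'k', reset
Bit 3: prefix='0' (no match yet)
Bit 4: prefix='00' -> emit 'm', reset
Bit 5: prefix='0' (no match yet)
Bit 6: prefix='01' (no match yet)
Bit 7: prefix='010' -> emit 'n', reset
Bit 8: prefix='0' (no match yet)
Bit 9: prefix='01' (no match yet)
Bit 10: prefix='011' -> emit 'k', reset
Bit 11: prefix='0' (no match yet)
Bit 12: prefix='01' (no match yet)
Bit 13: prefix='011' -> emit 'k', reset
Bit 14: prefix='1' -> emit 'b', reset

Answer: 0 3 5 8 11 14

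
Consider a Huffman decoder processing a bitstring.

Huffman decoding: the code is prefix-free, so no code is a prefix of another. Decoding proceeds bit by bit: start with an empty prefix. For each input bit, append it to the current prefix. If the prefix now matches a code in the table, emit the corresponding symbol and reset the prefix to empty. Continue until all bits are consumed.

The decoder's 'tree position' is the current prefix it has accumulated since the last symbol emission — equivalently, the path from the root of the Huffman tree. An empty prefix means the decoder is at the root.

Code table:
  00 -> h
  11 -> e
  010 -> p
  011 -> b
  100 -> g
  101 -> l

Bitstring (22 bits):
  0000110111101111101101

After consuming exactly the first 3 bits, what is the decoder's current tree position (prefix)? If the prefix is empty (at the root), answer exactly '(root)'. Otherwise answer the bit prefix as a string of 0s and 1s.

Answer: 0

Derivation:
Bit 0: prefix='0' (no match yet)
Bit 1: prefix='00' -> emit 'h', reset
Bit 2: prefix='0' (no match yet)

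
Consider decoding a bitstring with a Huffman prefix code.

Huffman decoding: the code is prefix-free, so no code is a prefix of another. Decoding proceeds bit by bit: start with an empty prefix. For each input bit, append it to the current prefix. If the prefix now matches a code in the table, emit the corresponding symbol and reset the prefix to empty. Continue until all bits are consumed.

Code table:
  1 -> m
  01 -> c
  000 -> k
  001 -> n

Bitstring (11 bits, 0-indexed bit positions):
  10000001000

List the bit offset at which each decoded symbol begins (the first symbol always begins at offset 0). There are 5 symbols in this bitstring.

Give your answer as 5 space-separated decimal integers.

Bit 0: prefix='1' -> emit 'm', reset
Bit 1: prefix='0' (no match yet)
Bit 2: prefix='00' (no match yet)
Bit 3: prefix='000' -> emit 'k', reset
Bit 4: prefix='0' (no match yet)
Bit 5: prefix='00' (no match yet)
Bit 6: prefix='000' -> emit 'k', reset
Bit 7: prefix='1' -> emit 'm', reset
Bit 8: prefix='0' (no match yet)
Bit 9: prefix='00' (no match yet)
Bit 10: prefix='000' -> emit 'k', reset

Answer: 0 1 4 7 8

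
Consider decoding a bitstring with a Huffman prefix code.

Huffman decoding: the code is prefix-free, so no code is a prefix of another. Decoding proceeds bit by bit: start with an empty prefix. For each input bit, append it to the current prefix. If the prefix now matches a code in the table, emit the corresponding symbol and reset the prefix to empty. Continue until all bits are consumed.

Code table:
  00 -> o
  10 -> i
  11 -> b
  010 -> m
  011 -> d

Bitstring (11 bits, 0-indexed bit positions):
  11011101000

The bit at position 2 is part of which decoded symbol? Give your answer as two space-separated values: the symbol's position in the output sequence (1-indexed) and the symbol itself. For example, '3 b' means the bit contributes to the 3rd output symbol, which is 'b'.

Answer: 2 d

Derivation:
Bit 0: prefix='1' (no match yet)
Bit 1: prefix='11' -> emit 'b', reset
Bit 2: prefix='0' (no match yet)
Bit 3: prefix='01' (no match yet)
Bit 4: prefix='011' -> emit 'd', reset
Bit 5: prefix='1' (no match yet)
Bit 6: prefix='10' -> emit 'i', reset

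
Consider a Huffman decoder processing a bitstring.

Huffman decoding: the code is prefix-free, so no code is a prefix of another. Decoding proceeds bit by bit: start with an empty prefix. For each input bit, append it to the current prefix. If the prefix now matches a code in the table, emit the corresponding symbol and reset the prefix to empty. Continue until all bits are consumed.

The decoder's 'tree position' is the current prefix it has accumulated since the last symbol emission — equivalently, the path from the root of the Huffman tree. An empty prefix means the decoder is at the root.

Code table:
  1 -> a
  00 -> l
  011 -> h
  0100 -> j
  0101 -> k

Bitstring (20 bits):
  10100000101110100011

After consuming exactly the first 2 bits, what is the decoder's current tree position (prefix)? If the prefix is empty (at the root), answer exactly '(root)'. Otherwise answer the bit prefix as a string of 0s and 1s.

Bit 0: prefix='1' -> emit 'a', reset
Bit 1: prefix='0' (no match yet)

Answer: 0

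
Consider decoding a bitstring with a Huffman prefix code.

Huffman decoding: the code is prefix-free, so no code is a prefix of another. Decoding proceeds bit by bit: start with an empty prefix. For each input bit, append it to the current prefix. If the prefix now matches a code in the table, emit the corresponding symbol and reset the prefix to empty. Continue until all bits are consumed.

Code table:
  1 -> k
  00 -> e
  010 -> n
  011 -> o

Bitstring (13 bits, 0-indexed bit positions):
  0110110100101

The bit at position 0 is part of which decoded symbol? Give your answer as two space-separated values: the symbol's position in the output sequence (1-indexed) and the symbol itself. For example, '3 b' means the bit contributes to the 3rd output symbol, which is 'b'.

Answer: 1 o

Derivation:
Bit 0: prefix='0' (no match yet)
Bit 1: prefix='01' (no match yet)
Bit 2: prefix='011' -> emit 'o', reset
Bit 3: prefix='0' (no match yet)
Bit 4: prefix='01' (no match yet)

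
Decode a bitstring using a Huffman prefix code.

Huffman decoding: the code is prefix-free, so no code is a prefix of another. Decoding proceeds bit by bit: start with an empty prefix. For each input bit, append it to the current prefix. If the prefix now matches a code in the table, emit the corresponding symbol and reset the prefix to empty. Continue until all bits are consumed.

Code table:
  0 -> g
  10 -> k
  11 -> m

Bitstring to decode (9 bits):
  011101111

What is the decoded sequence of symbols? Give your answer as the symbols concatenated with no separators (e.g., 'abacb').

Answer: gmkmm

Derivation:
Bit 0: prefix='0' -> emit 'g', reset
Bit 1: prefix='1' (no match yet)
Bit 2: prefix='11' -> emit 'm', reset
Bit 3: prefix='1' (no match yet)
Bit 4: prefix='10' -> emit 'k', reset
Bit 5: prefix='1' (no match yet)
Bit 6: prefix='11' -> emit 'm', reset
Bit 7: prefix='1' (no match yet)
Bit 8: prefix='11' -> emit 'm', reset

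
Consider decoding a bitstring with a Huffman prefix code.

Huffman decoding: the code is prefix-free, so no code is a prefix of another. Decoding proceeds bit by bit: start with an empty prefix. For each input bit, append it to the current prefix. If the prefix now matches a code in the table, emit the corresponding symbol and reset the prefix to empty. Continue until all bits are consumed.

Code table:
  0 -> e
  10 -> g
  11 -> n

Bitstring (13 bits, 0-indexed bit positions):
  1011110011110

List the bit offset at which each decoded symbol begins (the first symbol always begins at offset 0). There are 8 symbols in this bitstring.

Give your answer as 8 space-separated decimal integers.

Bit 0: prefix='1' (no match yet)
Bit 1: prefix='10' -> emit 'g', reset
Bit 2: prefix='1' (no match yet)
Bit 3: prefix='11' -> emit 'n', reset
Bit 4: prefix='1' (no match yet)
Bit 5: prefix='11' -> emit 'n', reset
Bit 6: prefix='0' -> emit 'e', reset
Bit 7: prefix='0' -> emit 'e', reset
Bit 8: prefix='1' (no match yet)
Bit 9: prefix='11' -> emit 'n', reset
Bit 10: prefix='1' (no match yet)
Bit 11: prefix='11' -> emit 'n', reset
Bit 12: prefix='0' -> emit 'e', reset

Answer: 0 2 4 6 7 8 10 12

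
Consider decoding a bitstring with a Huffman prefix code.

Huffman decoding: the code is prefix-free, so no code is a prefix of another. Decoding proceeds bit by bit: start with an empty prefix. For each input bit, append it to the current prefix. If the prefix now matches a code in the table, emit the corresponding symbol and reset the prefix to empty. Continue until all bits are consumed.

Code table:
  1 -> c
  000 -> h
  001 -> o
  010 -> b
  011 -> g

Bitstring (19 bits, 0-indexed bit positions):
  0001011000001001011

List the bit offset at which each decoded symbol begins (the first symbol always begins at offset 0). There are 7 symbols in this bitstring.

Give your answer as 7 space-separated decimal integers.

Bit 0: prefix='0' (no match yet)
Bit 1: prefix='00' (no match yet)
Bit 2: prefix='000' -> emit 'h', reset
Bit 3: prefix='1' -> emit 'c', reset
Bit 4: prefix='0' (no match yet)
Bit 5: prefix='01' (no match yet)
Bit 6: prefix='011' -> emit 'g', reset
Bit 7: prefix='0' (no match yet)
Bit 8: prefix='00' (no match yet)
Bit 9: prefix='000' -> emit 'h', reset
Bit 10: prefix='0' (no match yet)
Bit 11: prefix='00' (no match yet)
Bit 12: prefix='001' -> emit 'o', reset
Bit 13: prefix='0' (no match yet)
Bit 14: prefix='00' (no match yet)
Bit 15: prefix='001' -> emit 'o', reset
Bit 16: prefix='0' (no match yet)
Bit 17: prefix='01' (no match yet)
Bit 18: prefix='011' -> emit 'g', reset

Answer: 0 3 4 7 10 13 16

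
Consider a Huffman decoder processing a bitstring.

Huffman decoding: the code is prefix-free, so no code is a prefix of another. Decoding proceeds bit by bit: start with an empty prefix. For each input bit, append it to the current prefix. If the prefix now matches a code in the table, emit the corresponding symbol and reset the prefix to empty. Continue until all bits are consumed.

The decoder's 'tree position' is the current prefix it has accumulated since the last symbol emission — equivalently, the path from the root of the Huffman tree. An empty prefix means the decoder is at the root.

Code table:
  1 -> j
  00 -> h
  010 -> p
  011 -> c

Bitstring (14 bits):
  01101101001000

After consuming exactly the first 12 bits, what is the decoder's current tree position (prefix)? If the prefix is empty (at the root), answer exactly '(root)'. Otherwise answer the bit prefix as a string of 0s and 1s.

Answer: (root)

Derivation:
Bit 0: prefix='0' (no match yet)
Bit 1: prefix='01' (no match yet)
Bit 2: prefix='011' -> emit 'c', reset
Bit 3: prefix='0' (no match yet)
Bit 4: prefix='01' (no match yet)
Bit 5: prefix='011' -> emit 'c', reset
Bit 6: prefix='0' (no match yet)
Bit 7: prefix='01' (no match yet)
Bit 8: prefix='010' -> emit 'p', reset
Bit 9: prefix='0' (no match yet)
Bit 10: prefix='01' (no match yet)
Bit 11: prefix='010' -> emit 'p', reset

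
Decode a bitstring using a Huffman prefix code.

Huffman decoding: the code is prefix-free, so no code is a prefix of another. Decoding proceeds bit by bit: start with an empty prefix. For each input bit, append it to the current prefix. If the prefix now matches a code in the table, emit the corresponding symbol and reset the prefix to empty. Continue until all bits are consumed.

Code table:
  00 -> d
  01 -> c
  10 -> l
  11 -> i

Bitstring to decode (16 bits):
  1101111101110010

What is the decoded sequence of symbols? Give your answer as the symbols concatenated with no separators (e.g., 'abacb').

Bit 0: prefix='1' (no match yet)
Bit 1: prefix='11' -> emit 'i', reset
Bit 2: prefix='0' (no match yet)
Bit 3: prefix='01' -> emit 'c', reset
Bit 4: prefix='1' (no match yet)
Bit 5: prefix='11' -> emit 'i', reset
Bit 6: prefix='1' (no match yet)
Bit 7: prefix='11' -> emit 'i', reset
Bit 8: prefix='0' (no match yet)
Bit 9: prefix='01' -> emit 'c', reset
Bit 10: prefix='1' (no match yet)
Bit 11: prefix='11' -> emit 'i', reset
Bit 12: prefix='0' (no match yet)
Bit 13: prefix='00' -> emit 'd', reset
Bit 14: prefix='1' (no match yet)
Bit 15: prefix='10' -> emit 'l', reset

Answer: iciicidl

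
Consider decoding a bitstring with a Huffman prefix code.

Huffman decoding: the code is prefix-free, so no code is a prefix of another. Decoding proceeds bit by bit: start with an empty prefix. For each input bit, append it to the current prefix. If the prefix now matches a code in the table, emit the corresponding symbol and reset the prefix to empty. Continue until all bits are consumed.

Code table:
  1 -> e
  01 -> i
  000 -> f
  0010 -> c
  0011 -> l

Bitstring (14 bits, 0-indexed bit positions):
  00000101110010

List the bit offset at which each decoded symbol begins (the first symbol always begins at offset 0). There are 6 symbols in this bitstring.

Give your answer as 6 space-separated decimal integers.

Answer: 0 3 7 8 9 10

Derivation:
Bit 0: prefix='0' (no match yet)
Bit 1: prefix='00' (no match yet)
Bit 2: prefix='000' -> emit 'f', reset
Bit 3: prefix='0' (no match yet)
Bit 4: prefix='00' (no match yet)
Bit 5: prefix='001' (no match yet)
Bit 6: prefix='0010' -> emit 'c', reset
Bit 7: prefix='1' -> emit 'e', reset
Bit 8: prefix='1' -> emit 'e', reset
Bit 9: prefix='1' -> emit 'e', reset
Bit 10: prefix='0' (no match yet)
Bit 11: prefix='00' (no match yet)
Bit 12: prefix='001' (no match yet)
Bit 13: prefix='0010' -> emit 'c', reset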